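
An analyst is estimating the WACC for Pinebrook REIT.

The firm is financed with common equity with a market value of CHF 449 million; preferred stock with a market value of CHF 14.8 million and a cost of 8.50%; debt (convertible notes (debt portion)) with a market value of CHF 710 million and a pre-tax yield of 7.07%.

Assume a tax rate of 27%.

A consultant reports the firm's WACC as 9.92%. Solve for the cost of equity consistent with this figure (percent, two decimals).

17.49%

Total capital V = 449 + 14.8 + 710 = 1173.8.
Equity weight = 449/1173.8 = 0.3825.
Preferred weight = 14.8/1173.8 = 0.0126.
Convertible notes (debt portion) weight = 710/1173.8 = 0.6049.
Debt contribution = 0.6049 × 7.07% × (1 − 27%) = 3.1218%.
Preferred contribution = 0.0126 × 8.5% = 0.1072%.
Required equity contribution = 9.92% − 3.2290% = 6.6910%.
Re = 6.6910% / 0.3825 = 17.4920%.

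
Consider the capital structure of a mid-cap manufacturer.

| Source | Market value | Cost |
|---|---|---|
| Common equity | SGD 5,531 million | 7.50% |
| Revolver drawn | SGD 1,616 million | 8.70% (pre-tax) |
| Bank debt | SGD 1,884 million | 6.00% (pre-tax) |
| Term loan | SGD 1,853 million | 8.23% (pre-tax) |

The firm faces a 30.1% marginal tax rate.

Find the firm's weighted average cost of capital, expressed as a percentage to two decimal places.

6.42%

Total capital V = 5531 + 1616 + 1884 + 1853 = 10884.
Equity: weight = 5531/10884 = 0.5082; cost = 7.5%.
Revolver drawn: weight = 1616/10884 = 0.1485; after-tax cost = 8.7% × (1 − 30.1%) = 6.0813%.
Bank debt: weight = 1884/10884 = 0.1731; after-tax cost = 6% × (1 − 30.1%) = 4.1940%.
Term loan: weight = 1853/10884 = 0.1702; after-tax cost = 8.23% × (1 − 30.1%) = 5.7528%.
WACC = 0.5082 × 7.5000% + 0.1485 × 6.0813% + 0.1731 × 4.1940% + 0.1702 × 5.7528% = 6.4196%.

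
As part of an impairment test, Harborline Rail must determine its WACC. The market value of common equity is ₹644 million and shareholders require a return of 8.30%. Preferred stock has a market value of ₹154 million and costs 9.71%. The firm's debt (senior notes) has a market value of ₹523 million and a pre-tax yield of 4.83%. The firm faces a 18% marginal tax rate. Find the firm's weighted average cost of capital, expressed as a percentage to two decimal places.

6.75%

Total capital V = 644 + 154 + 523 = 1321.
Equity: weight = 644/1321 = 0.4875; cost = 8.3%.
Preferred: weight = 154/1321 = 0.1166; cost = 9.71%.
Senior notes: weight = 523/1321 = 0.3959; after-tax cost = 4.83% × (1 − 18%) = 3.9606%.
WACC = 0.4875 × 8.3000% + 0.1166 × 9.7100% + 0.3959 × 3.9606% = 6.7464%.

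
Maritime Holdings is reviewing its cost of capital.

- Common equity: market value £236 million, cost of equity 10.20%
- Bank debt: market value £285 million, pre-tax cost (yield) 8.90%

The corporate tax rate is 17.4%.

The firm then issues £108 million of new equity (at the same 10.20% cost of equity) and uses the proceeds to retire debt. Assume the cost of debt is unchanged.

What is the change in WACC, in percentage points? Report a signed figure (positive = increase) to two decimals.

Current WACC:
Total capital V = 236 + 285 = 521.
Equity: weight = 236/521 = 0.4530; cost = 10.2%.
Bank debt: weight = 285/521 = 0.5470; after-tax cost = 8.9% × (1 − 17.4%) = 7.3514%.
WACC = 0.4530 × 10.2000% + 0.5470 × 7.3514% = 8.6417%.
After the change:
Total capital V = 344 + 177 = 521.
Equity: weight = 344/521 = 0.6603; cost = 10.2%.
Bank debt: weight = 177/521 = 0.3397; after-tax cost = 8.9% × (1 − 17.4%) = 7.3514%.
WACC = 0.6603 × 10.2000% + 0.3397 × 7.3514% = 9.2322%.
Change in WACC = 9.2322% − 8.6417% = 0.5905 pp.

+0.59 pp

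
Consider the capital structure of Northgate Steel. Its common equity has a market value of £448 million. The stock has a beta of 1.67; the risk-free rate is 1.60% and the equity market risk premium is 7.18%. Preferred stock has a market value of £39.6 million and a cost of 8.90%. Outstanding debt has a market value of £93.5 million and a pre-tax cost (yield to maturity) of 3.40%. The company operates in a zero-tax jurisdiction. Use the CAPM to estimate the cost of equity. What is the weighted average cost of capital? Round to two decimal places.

Cost of equity via CAPM: Re = 1.6% + 1.67 × 7.18% = 13.5906%.
Total capital V = 448 + 39.6 + 93.5 = 581.1.
Equity: weight = 448/581.1 = 0.7710; cost = 13.5906%.
Preferred: weight = 39.6/581.1 = 0.0681; cost = 8.9%.
Debt: weight = 93.5/581.1 = 0.1609; after-tax cost = 3.4% × (1 − 0%) = 3.4000%.
WACC = 0.7710 × 13.5906% + 0.0681 × 8.9000% + 0.1609 × 3.4000% = 11.6313%.

11.63%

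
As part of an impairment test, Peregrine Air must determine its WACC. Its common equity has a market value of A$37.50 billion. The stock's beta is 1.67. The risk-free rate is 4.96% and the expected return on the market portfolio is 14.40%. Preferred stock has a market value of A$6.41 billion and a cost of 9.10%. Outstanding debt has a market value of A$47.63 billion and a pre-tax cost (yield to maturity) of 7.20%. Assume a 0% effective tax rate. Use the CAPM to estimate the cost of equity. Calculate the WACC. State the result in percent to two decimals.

12.87%

Market risk premium = 14.4% − 4.96% = 9.44%.
Cost of equity via CAPM: Re = 4.96% + 1.67 × 9.44% = 20.7248%.
Total capital V = 37.5 + 6.41 + 47.63 = 91.54.
Equity: weight = 37.5/91.54 = 0.4097; cost = 20.7248%.
Preferred: weight = 6.41/91.54 = 0.0700; cost = 9.1%.
Debt: weight = 47.63/91.54 = 0.5203; after-tax cost = 7.2% × (1 − 0%) = 7.2000%.
WACC = 0.4097 × 20.7248% + 0.0700 × 9.1000% + 0.5203 × 7.2000% = 12.8736%.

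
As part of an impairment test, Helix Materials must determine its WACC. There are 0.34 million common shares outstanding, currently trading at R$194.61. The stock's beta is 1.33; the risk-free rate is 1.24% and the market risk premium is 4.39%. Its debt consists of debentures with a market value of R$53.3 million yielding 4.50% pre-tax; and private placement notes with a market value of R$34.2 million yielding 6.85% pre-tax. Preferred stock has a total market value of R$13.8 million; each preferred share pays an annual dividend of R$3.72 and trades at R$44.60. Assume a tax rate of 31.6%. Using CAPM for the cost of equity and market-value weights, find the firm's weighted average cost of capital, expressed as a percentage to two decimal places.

Cost of equity via CAPM: Re = 1.24% + 1.33 × 4.39% = 7.0787%.
Cost of preferred: Rp = 3.72 / 44.6 = 8.3408%.
Market value of equity E = 194.61 × 0.34m = 66.1674m.
Total capital V = 66.1674 + 13.8 + 53.3 + 34.2 = 167.4674.
Equity: weight = 66.1674/167.4674 = 0.3951; cost = 7.0787%.
Preferred: weight = 13.8/167.4674 = 0.0824; cost = 8.3408%.
Debentures: weight = 53.3/167.4674 = 0.3183; after-tax cost = 4.5% × (1 − 31.6%) = 3.0780%.
Private placement notes: weight = 34.2/167.4674 = 0.2042; after-tax cost = 6.85% × (1 − 31.6%) = 4.6854%.
WACC = 0.3951 × 7.0787% + 0.0824 × 8.3408% + 0.3183 × 3.0780% + 0.2042 × 4.6854% = 5.4206%.

5.42%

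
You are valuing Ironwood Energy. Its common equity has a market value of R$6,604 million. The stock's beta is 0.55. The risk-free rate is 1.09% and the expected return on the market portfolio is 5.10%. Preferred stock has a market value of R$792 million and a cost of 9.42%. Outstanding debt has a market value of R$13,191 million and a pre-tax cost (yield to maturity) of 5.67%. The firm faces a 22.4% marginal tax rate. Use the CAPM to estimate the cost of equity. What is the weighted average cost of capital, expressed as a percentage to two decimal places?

Market risk premium = 5.1% − 1.09% = 4.01%.
Cost of equity via CAPM: Re = 1.09% + 0.55 × 4.01% = 3.2955%.
Total capital V = 6604 + 792 + 13191 = 20587.
Equity: weight = 6604/20587 = 0.3208; cost = 3.2955%.
Preferred: weight = 792/20587 = 0.0385; cost = 9.42%.
Debt: weight = 13191/20587 = 0.6407; after-tax cost = 5.67% × (1 − 22.4%) = 4.3999%.
WACC = 0.3208 × 3.2955% + 0.0385 × 9.4200% + 0.6407 × 4.3999% = 4.2388%.

4.24%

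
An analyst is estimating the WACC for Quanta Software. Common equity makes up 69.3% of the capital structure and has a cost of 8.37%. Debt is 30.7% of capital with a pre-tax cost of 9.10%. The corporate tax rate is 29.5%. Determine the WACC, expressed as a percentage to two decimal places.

7.77%

After-tax cost of debt = 9.1% × (1 − 29.5%) = 6.4155%.
WACC = 0.693 × 8.3700% + 0.307 × 6.4155% = 7.7700%.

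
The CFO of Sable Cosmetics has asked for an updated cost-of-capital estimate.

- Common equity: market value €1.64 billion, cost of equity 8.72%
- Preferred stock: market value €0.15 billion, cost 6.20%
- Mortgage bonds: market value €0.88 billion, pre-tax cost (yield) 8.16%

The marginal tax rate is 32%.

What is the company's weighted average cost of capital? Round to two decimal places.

7.53%

Total capital V = 1.64 + 0.15 + 0.88 = 2.67.
Equity: weight = 1.64/2.67 = 0.6142; cost = 8.72%.
Preferred: weight = 0.15/2.67 = 0.0562; cost = 6.2%.
Mortgage bonds: weight = 0.88/2.67 = 0.3296; after-tax cost = 8.16% × (1 − 32%) = 5.5488%.
WACC = 0.6142 × 8.7200% + 0.0562 × 6.2000% + 0.3296 × 5.5488% = 7.5332%.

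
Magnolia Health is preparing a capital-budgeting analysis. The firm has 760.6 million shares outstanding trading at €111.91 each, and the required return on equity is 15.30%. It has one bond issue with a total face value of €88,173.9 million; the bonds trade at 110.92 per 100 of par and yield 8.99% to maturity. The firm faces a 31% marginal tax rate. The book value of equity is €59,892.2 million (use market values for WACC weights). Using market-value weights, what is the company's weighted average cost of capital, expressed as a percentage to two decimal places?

10.44%

Market value of equity E = 111.91 × 760.6m = 85118.746m. Market value of debt D = 88173.9m × 110.92/100 = 97802.48988m.
Total capital V = 85118.746 + 97802.48988 = 182921.23588.
Equity: weight = 85118.746/182921.23588 = 0.4653; cost = 15.3%.
Bonds outstanding: weight = 97802.48988/182921.23588 = 0.5347; after-tax cost = 8.99% × (1 − 31%) = 6.2031%.
WACC = 0.4653 × 15.3000% + 0.5347 × 6.2031% = 10.4362%.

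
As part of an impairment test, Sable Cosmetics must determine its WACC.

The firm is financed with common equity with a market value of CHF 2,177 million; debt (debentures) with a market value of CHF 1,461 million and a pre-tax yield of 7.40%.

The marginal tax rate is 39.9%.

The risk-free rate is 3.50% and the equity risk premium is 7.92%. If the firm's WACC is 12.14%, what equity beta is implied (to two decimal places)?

1.74

Total capital V = 2177 + 1461 = 3638.
Equity weight = 2177/3638 = 0.5984.
Debentures weight = 1461/3638 = 0.4016.
Debt contribution = 0.4016 × 7.4% × (1 − 39.9%) = 1.7861%.
Required equity contribution = 12.14% − 1.7861% = 10.3539%  ⇒  Re = 17.3026%.
CAPM: 17.3026% = 3.5% + β × 7.92%  ⇒  β = 1.7427.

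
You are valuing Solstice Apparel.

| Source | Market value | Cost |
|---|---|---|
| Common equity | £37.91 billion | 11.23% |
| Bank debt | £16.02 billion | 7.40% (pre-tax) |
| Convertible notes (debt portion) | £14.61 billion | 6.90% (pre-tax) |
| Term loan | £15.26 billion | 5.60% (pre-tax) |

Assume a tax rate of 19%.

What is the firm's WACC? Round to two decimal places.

Total capital V = 37.91 + 16.02 + 14.61 + 15.26 = 83.8.
Equity: weight = 37.91/83.8 = 0.4524; cost = 11.23%.
Bank debt: weight = 16.02/83.8 = 0.1912; after-tax cost = 7.4% × (1 − 19%) = 5.9940%.
Convertible notes (debt portion): weight = 14.61/83.8 = 0.1743; after-tax cost = 6.9% × (1 − 19%) = 5.5890%.
Term loan: weight = 15.26/83.8 = 0.1821; after-tax cost = 5.6% × (1 − 19%) = 4.5360%.
WACC = 0.4524 × 11.2300% + 0.1912 × 5.9940% + 0.1743 × 5.5890% + 0.1821 × 4.5360% = 8.0266%.

8.03%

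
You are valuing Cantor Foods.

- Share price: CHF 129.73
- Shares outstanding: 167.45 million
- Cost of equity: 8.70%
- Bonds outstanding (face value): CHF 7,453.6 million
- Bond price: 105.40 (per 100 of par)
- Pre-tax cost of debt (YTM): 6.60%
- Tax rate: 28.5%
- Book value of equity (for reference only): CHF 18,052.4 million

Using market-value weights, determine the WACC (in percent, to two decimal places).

Market value of equity E = 129.73 × 167.45m = 21723.2885m. Market value of debt D = 7453.6m × 105.4/100 = 7856.0944m.
Total capital V = 21723.2885 + 7856.0944 = 29579.3829.
Equity: weight = 21723.2885/29579.3829 = 0.7344; cost = 8.7%.
Bonds outstanding: weight = 7856.0944/29579.3829 = 0.2656; after-tax cost = 6.6% × (1 − 28.5%) = 4.7190%.
WACC = 0.7344 × 8.7000% + 0.2656 × 4.7190% = 7.6427%.

7.64%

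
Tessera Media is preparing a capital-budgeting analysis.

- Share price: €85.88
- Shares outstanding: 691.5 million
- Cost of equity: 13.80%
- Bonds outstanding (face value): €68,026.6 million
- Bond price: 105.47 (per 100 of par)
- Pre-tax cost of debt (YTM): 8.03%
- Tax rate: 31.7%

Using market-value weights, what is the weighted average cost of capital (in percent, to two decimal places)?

9.25%

Market value of equity E = 85.88 × 691.5m = 59386.02m. Market value of debt D = 68026.6m × 105.47/100 = 71747.65502m.
Total capital V = 59386.02 + 71747.65502 = 131133.67502.
Equity: weight = 59386.02/131133.67502 = 0.4529; cost = 13.8%.
Bonds outstanding: weight = 71747.65502/131133.67502 = 0.5471; after-tax cost = 8.03% × (1 − 31.7%) = 5.4845%.
WACC = 0.4529 × 13.8000% + 0.5471 × 5.4845% = 9.2503%.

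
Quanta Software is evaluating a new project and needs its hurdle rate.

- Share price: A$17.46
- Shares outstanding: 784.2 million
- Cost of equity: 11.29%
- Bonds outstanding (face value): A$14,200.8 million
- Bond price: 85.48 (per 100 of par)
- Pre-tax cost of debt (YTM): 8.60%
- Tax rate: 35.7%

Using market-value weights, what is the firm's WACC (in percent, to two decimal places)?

Market value of equity E = 17.46 × 784.2m = 13692.132m. Market value of debt D = 14200.8m × 85.48/100 = 12138.84384m.
Total capital V = 13692.132 + 12138.84384 = 25830.97584.
Equity: weight = 13692.132/25830.97584 = 0.5301; cost = 11.29%.
Bonds outstanding: weight = 12138.84384/25830.97584 = 0.4699; after-tax cost = 8.6% × (1 − 35.7%) = 5.5298%.
WACC = 0.5301 × 11.2900% + 0.4699 × 5.5298% = 8.5831%.

8.58%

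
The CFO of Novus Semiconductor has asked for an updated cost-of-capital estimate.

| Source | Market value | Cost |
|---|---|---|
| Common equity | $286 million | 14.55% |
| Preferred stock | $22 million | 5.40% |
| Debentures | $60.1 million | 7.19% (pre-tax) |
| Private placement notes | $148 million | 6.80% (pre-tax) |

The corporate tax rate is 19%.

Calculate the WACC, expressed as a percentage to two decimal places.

10.55%

Total capital V = 286 + 22 + 60.1 + 148 = 516.1.
Equity: weight = 286/516.1 = 0.5542; cost = 14.55%.
Preferred: weight = 22/516.1 = 0.0426; cost = 5.4%.
Debentures: weight = 60.1/516.1 = 0.1165; after-tax cost = 7.19% × (1 − 19%) = 5.8239%.
Private placement notes: weight = 148/516.1 = 0.2868; after-tax cost = 6.8% × (1 − 19%) = 5.5080%.
WACC = 0.5542 × 14.5500% + 0.0426 × 5.4000% + 0.1165 × 5.8239% + 0.2868 × 5.5080% = 10.5509%.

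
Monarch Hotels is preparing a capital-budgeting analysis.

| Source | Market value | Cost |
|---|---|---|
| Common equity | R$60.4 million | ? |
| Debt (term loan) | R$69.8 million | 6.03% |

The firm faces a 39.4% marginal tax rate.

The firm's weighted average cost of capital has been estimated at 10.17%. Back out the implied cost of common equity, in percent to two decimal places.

Total capital V = 60.4 + 69.8 = 130.2.
Equity weight = 60.4/130.2 = 0.4639.
Term loan weight = 69.8/130.2 = 0.5361.
Debt contribution = 0.5361 × 6.03% × (1 − 39.4%) = 1.9590%.
Required equity contribution = 10.17% − 1.9590% = 8.2110%.
Re = 8.2110% / 0.4639 = 17.6999%.

17.70%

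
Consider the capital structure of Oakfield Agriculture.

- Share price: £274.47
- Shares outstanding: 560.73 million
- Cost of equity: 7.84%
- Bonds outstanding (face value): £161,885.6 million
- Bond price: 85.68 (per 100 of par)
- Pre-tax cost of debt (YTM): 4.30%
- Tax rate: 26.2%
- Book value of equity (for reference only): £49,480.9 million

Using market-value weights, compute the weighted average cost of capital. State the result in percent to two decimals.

Market value of equity E = 274.47 × 560.73m = 153903.5631m. Market value of debt D = 161885.6m × 85.68/100 = 138703.58208m.
Total capital V = 153903.5631 + 138703.58208 = 292607.14518.
Equity: weight = 153903.5631/292607.14518 = 0.5260; cost = 7.84%.
Bonds outstanding: weight = 138703.58208/292607.14518 = 0.4740; after-tax cost = 4.3% × (1 − 26.2%) = 3.1734%.
WACC = 0.5260 × 7.8400% + 0.4740 × 3.1734% = 5.6279%.

5.63%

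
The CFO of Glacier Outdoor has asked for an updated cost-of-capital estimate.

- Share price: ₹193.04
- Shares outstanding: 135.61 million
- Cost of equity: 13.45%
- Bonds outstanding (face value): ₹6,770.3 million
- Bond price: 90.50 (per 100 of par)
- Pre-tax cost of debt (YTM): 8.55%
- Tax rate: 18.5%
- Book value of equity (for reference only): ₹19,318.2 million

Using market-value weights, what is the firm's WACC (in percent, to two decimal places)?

Market value of equity E = 193.04 × 135.61m = 26178.1544m. Market value of debt D = 6770.3m × 90.5/100 = 6127.1215m.
Total capital V = 26178.1544 + 6127.1215 = 32305.2759.
Equity: weight = 26178.1544/32305.2759 = 0.8103; cost = 13.45%.
Bonds outstanding: weight = 6127.1215/32305.2759 = 0.1897; after-tax cost = 8.55% × (1 − 18.5%) = 6.9683%.
WACC = 0.8103 × 13.4500% + 0.1897 × 6.9683% = 12.2207%.

12.22%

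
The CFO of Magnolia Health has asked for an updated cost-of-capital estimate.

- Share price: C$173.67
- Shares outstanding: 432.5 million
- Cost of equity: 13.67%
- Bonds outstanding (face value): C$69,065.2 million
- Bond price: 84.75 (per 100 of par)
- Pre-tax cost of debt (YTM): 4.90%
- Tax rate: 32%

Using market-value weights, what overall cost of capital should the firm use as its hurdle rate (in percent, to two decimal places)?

9.14%

Market value of equity E = 173.67 × 432.5m = 75112.275m. Market value of debt D = 69065.2m × 84.75/100 = 58532.757m.
Total capital V = 75112.275 + 58532.757 = 133645.032.
Equity: weight = 75112.275/133645.032 = 0.5620; cost = 13.67%.
Bonds outstanding: weight = 58532.757/133645.032 = 0.4380; after-tax cost = 4.9% × (1 − 32%) = 3.3320%.
WACC = 0.5620 × 13.6700% + 0.4380 × 3.3320% = 9.1422%.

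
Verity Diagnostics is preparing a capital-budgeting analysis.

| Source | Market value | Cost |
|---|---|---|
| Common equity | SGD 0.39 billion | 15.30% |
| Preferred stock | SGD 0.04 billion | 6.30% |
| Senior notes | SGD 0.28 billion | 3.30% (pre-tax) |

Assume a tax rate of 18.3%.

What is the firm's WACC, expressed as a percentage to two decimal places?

Total capital V = 0.39 + 0.04 + 0.28 = 0.71.
Equity: weight = 0.39/0.71 = 0.5493; cost = 15.3%.
Preferred: weight = 0.04/0.71 = 0.0563; cost = 6.3%.
Senior notes: weight = 0.28/0.71 = 0.3944; after-tax cost = 3.3% × (1 − 18.3%) = 2.6961%.
WACC = 0.5493 × 15.3000% + 0.0563 × 6.3000% + 0.3944 × 2.6961% = 9.8224%.

9.82%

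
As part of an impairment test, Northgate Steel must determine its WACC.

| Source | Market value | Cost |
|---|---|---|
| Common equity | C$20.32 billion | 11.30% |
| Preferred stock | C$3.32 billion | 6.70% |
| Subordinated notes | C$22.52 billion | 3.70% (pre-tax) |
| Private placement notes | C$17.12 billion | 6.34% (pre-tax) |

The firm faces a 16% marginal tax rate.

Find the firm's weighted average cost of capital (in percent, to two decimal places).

Total capital V = 20.32 + 3.32 + 22.52 + 17.12 = 63.28.
Equity: weight = 20.32/63.28 = 0.3211; cost = 11.3%.
Preferred: weight = 3.32/63.28 = 0.0525; cost = 6.7%.
Subordinated notes: weight = 22.52/63.28 = 0.3559; after-tax cost = 3.7% × (1 − 16%) = 3.1080%.
Private placement notes: weight = 17.12/63.28 = 0.2705; after-tax cost = 6.34% × (1 − 16%) = 5.3256%.
WACC = 0.3211 × 11.3000% + 0.0525 × 6.7000% + 0.3559 × 3.1080% + 0.2705 × 5.3256% = 6.5270%.

6.53%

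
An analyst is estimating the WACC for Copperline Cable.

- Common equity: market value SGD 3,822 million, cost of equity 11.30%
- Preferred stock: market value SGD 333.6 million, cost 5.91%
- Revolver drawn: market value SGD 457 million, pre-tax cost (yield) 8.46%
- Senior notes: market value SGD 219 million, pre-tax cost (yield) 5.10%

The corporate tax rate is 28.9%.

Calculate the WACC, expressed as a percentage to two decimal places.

Total capital V = 3822 + 333.6 + 457 + 219 = 4831.6.
Equity: weight = 3822/4831.6 = 0.7910; cost = 11.3%.
Preferred: weight = 333.6/4831.6 = 0.0690; cost = 5.91%.
Revolver drawn: weight = 457/4831.6 = 0.0946; after-tax cost = 8.46% × (1 − 28.9%) = 6.0151%.
Senior notes: weight = 219/4831.6 = 0.0453; after-tax cost = 5.1% × (1 − 28.9%) = 3.6261%.
WACC = 0.7910 × 11.3000% + 0.0690 × 5.9100% + 0.0946 × 6.0151% + 0.0453 × 3.6261% = 10.0801%.

10.08%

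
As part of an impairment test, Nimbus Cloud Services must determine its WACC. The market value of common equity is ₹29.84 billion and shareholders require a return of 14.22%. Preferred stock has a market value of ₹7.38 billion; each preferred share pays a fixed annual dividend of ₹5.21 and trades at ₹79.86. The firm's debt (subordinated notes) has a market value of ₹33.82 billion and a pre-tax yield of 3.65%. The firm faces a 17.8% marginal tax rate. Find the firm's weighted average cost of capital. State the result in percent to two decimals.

Cost of preferred: Rp = 5.21 / 79.86 = 6.5239%.
Total capital V = 29.84 + 7.38 + 33.82 = 71.04.
Equity: weight = 29.84/71.04 = 0.4200; cost = 14.22%.
Preferred: weight = 7.38/71.04 = 0.1039; cost = 6.5239%.
Subordinated notes: weight = 33.82/71.04 = 0.4761; after-tax cost = 3.65% × (1 − 17.8%) = 3.0003%.
WACC = 0.4200 × 14.2200% + 0.1039 × 6.5239% + 0.4761 × 3.0003% = 8.0791%.

8.08%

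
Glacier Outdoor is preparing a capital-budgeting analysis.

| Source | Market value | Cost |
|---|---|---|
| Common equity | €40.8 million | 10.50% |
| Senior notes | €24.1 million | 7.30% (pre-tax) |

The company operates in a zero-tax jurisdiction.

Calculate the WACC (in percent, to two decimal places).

Total capital V = 40.8 + 24.1 = 64.9.
Equity: weight = 40.8/64.9 = 0.6287; cost = 10.5%.
Senior notes: weight = 24.1/64.9 = 0.3713; after-tax cost = 7.3% × (1 − 0%) = 7.3000%.
WACC = 0.6287 × 10.5000% + 0.3713 × 7.3000% = 9.3117%.

9.31%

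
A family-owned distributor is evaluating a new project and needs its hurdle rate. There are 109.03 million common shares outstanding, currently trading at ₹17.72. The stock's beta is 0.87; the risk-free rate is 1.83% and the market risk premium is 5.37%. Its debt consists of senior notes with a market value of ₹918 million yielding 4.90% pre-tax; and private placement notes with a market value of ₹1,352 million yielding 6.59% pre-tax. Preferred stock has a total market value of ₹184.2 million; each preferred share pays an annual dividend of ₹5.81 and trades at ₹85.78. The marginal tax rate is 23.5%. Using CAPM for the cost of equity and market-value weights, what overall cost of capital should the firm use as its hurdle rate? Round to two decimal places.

Cost of equity via CAPM: Re = 1.83% + 0.87 × 5.37% = 6.5019%.
Cost of preferred: Rp = 5.81 / 85.78 = 6.7731%.
Market value of equity E = 17.72 × 109.03m = 1932.0116m.
Total capital V = 1932.0116 + 184.2 + 918 + 1352 = 4386.2116.
Equity: weight = 1932.0116/4386.2116 = 0.4405; cost = 6.5019%.
Preferred: weight = 184.2/4386.2116 = 0.0420; cost = 6.7731%.
Senior notes: weight = 918/4386.2116 = 0.2093; after-tax cost = 4.9% × (1 − 23.5%) = 3.7485%.
Private placement notes: weight = 1352/4386.2116 = 0.3082; after-tax cost = 6.59% × (1 − 23.5%) = 5.0413%.
WACC = 0.4405 × 6.5019% + 0.0420 × 6.7731% + 0.2093 × 3.7485% + 0.3082 × 5.0413% = 5.4868%.

5.49%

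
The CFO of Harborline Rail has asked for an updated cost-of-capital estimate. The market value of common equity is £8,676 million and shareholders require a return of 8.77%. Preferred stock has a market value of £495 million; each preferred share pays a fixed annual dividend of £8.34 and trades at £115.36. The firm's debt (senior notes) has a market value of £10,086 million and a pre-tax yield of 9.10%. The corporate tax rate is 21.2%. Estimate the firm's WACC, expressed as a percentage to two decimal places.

Cost of preferred: Rp = 8.34 / 115.36 = 7.2295%.
Total capital V = 8676 + 495 + 10086 = 19257.
Equity: weight = 8676/19257 = 0.4505; cost = 8.77%.
Preferred: weight = 495/19257 = 0.0257; cost = 7.2295%.
Senior notes: weight = 10086/19257 = 0.5238; after-tax cost = 9.1% × (1 − 21.2%) = 7.1708%.
WACC = 0.4505 × 8.7700% + 0.0257 × 7.2295% + 0.5238 × 7.1708% = 7.8928%.

7.89%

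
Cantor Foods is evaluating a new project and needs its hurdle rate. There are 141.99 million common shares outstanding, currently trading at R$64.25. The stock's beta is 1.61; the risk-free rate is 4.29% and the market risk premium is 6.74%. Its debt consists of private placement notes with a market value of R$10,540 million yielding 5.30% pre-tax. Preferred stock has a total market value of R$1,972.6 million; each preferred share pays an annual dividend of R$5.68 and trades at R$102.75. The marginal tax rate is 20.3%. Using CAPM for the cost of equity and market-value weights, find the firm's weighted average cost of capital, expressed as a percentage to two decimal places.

8.95%

Cost of equity via CAPM: Re = 4.29% + 1.61 × 6.74% = 15.1414%.
Cost of preferred: Rp = 5.68 / 102.75 = 5.5280%.
Market value of equity E = 64.25 × 141.99m = 9122.8575m.
Total capital V = 9122.8575 + 1972.6 + 10540 = 21635.4575.
Equity: weight = 9122.8575/21635.4575 = 0.4217; cost = 15.1414%.
Preferred: weight = 1972.6/21635.4575 = 0.0912; cost = 5.528%.
Private placement notes: weight = 10540/21635.4575 = 0.4872; after-tax cost = 5.3% × (1 − 20.3%) = 4.2241%.
WACC = 0.4217 × 15.1414% + 0.0912 × 5.5280% + 0.4872 × 4.2241% = 8.9464%.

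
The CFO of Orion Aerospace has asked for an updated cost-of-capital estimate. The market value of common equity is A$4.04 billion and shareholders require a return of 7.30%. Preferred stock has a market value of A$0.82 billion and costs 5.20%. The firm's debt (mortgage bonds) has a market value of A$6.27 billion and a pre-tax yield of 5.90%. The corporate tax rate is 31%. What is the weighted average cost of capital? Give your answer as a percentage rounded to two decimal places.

Total capital V = 4.04 + 0.82 + 6.27 = 11.13.
Equity: weight = 4.04/11.13 = 0.3630; cost = 7.3%.
Preferred: weight = 0.82/11.13 = 0.0737; cost = 5.2%.
Mortgage bonds: weight = 6.27/11.13 = 0.5633; after-tax cost = 5.9% × (1 − 31%) = 4.0710%.
WACC = 0.3630 × 7.3000% + 0.0737 × 5.2000% + 0.5633 × 4.0710% = 5.3263%.

5.33%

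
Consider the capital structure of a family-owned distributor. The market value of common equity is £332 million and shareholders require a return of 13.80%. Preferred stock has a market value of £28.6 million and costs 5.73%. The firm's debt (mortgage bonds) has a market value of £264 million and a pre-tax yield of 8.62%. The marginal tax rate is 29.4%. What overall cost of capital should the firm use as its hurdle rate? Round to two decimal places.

Total capital V = 332 + 28.6 + 264 = 624.6.
Equity: weight = 332/624.6 = 0.5315; cost = 13.8%.
Preferred: weight = 28.6/624.6 = 0.0458; cost = 5.73%.
Mortgage bonds: weight = 264/624.6 = 0.4227; after-tax cost = 8.62% × (1 − 29.4%) = 6.0857%.
WACC = 0.5315 × 13.8000% + 0.0458 × 5.7300% + 0.4227 × 6.0857% = 10.1699%.

10.17%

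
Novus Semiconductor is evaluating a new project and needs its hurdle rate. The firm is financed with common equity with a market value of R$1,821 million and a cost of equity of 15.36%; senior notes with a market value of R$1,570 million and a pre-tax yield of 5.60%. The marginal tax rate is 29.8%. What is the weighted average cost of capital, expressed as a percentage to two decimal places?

10.07%

Total capital V = 1821 + 1570 = 3391.
Equity: weight = 1821/3391 = 0.5370; cost = 15.36%.
Senior notes: weight = 1570/3391 = 0.4630; after-tax cost = 5.6% × (1 − 29.8%) = 3.9312%.
WACC = 0.5370 × 15.3600% + 0.4630 × 3.9312% = 10.0686%.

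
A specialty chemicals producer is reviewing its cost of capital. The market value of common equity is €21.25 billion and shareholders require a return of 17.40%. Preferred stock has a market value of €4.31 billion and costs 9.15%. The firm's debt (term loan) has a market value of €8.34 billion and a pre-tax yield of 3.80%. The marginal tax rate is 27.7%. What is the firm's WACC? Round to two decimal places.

Total capital V = 21.25 + 4.31 + 8.34 = 33.9.
Equity: weight = 21.25/33.9 = 0.6268; cost = 17.4%.
Preferred: weight = 4.31/33.9 = 0.1271; cost = 9.15%.
Term loan: weight = 8.34/33.9 = 0.2460; after-tax cost = 3.8% × (1 − 27.7%) = 2.7474%.
WACC = 0.6268 × 17.4000% + 0.1271 × 9.1500% + 0.2460 × 2.7474% = 12.7463%.

12.75%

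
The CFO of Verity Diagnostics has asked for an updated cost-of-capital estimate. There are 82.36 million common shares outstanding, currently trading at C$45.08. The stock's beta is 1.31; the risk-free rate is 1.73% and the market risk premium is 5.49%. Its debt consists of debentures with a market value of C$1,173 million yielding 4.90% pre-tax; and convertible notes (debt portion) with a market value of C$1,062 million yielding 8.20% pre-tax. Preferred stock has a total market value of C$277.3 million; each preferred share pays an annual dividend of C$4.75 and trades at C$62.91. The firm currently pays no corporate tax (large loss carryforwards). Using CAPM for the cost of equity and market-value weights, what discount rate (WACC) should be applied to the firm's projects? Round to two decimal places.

7.98%

Cost of equity via CAPM: Re = 1.73% + 1.31 × 5.49% = 8.9219%.
Cost of preferred: Rp = 4.75 / 62.91 = 7.5505%.
Market value of equity E = 45.08 × 82.36m = 3712.7888m.
Total capital V = 3712.7888 + 277.3 + 1173 + 1062 = 6225.0888.
Equity: weight = 3712.7888/6225.0888 = 0.5964; cost = 8.9219%.
Preferred: weight = 277.3/6225.0888 = 0.0445; cost = 7.5505%.
Debentures: weight = 1173/6225.0888 = 0.1884; after-tax cost = 4.9% × (1 − 0%) = 4.9000%.
Convertible notes (debt portion): weight = 1062/6225.0888 = 0.1706; after-tax cost = 8.2% × (1 − 0%) = 8.2000%.
WACC = 0.5964 × 8.9219% + 0.0445 × 7.5505% + 0.1884 × 4.9000% + 0.1706 × 8.2000% = 7.9798%.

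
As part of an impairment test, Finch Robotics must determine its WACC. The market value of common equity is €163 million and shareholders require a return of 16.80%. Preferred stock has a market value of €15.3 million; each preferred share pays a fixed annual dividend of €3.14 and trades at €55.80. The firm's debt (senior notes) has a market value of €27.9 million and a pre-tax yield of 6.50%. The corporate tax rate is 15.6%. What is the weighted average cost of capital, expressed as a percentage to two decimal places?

Cost of preferred: Rp = 3.14 / 55.8 = 5.6272%.
Total capital V = 163 + 15.3 + 27.9 = 206.2.
Equity: weight = 163/206.2 = 0.7905; cost = 16.8%.
Preferred: weight = 15.3/206.2 = 0.0742; cost = 5.6272%.
Senior notes: weight = 27.9/206.2 = 0.1353; after-tax cost = 6.5% × (1 − 15.6%) = 5.4860%.
WACC = 0.7905 × 16.8000% + 0.0742 × 5.6272% + 0.1353 × 5.4860% = 14.4401%.

14.44%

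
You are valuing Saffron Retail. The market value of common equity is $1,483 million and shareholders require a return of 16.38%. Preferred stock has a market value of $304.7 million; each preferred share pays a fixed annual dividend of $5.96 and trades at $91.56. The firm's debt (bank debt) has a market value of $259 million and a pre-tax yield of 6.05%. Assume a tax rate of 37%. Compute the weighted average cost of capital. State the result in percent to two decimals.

Cost of preferred: Rp = 5.96 / 91.56 = 6.5094%.
Total capital V = 1483 + 304.7 + 259 = 2046.7.
Equity: weight = 1483/2046.7 = 0.7246; cost = 16.38%.
Preferred: weight = 304.7/2046.7 = 0.1489; cost = 6.5094%.
Bank debt: weight = 259/2046.7 = 0.1265; after-tax cost = 6.05% × (1 − 37%) = 3.8115%.
WACC = 0.7246 × 16.3800% + 0.1489 × 6.5094% + 0.1265 × 3.8115% = 13.3200%.

13.32%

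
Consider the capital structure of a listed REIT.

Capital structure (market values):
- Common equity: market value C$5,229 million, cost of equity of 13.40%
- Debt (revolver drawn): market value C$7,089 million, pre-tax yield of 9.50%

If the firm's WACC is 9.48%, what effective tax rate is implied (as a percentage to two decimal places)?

30.65%

Total capital V = 5229 + 7089 = 12318.
Equity weight = 5229/12318 = 0.4245.
Revolver drawn weight = 7089/12318 = 0.5755.
Equity contribution = 0.4245 × 13.4% = 5.6883%.
Debt contribution must be 9.48% − 5.6883% = 3.7917%.
0.5755 × 9.5% × (1 − T) = 3.7917%  ⇒  (1 − T) = 0.6935.
T = 30.6471%.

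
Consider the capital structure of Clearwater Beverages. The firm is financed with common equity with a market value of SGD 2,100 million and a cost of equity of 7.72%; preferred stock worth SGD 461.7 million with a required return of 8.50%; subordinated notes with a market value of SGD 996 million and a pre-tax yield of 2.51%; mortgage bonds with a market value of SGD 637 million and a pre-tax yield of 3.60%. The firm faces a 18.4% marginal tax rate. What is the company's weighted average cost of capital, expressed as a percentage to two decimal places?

Total capital V = 2100 + 461.7 + 996 + 637 = 4194.7.
Equity: weight = 2100/4194.7 = 0.5006; cost = 7.72%.
Preferred: weight = 461.7/4194.7 = 0.1101; cost = 8.5%.
Subordinated notes: weight = 996/4194.7 = 0.2374; after-tax cost = 2.51% × (1 − 18.4%) = 2.0482%.
Mortgage bonds: weight = 637/4194.7 = 0.1519; after-tax cost = 3.6% × (1 − 18.4%) = 2.9376%.
WACC = 0.5006 × 7.7200% + 0.1101 × 8.5000% + 0.2374 × 2.0482% + 0.1519 × 2.9376% = 5.7329%.

5.73%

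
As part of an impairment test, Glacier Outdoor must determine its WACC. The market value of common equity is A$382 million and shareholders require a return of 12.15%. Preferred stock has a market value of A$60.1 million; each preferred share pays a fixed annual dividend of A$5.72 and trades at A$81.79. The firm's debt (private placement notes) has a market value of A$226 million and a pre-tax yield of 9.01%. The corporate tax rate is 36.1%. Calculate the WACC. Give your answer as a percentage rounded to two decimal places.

9.52%

Cost of preferred: Rp = 5.72 / 81.79 = 6.9935%.
Total capital V = 382 + 60.1 + 226 = 668.1.
Equity: weight = 382/668.1 = 0.5718; cost = 12.15%.
Preferred: weight = 60.1/668.1 = 0.0900; cost = 6.9935%.
Private placement notes: weight = 226/668.1 = 0.3383; after-tax cost = 9.01% × (1 − 36.1%) = 5.7574%.
WACC = 0.5718 × 12.1500% + 0.0900 × 6.9935% + 0.3383 × 5.7574% = 9.5237%.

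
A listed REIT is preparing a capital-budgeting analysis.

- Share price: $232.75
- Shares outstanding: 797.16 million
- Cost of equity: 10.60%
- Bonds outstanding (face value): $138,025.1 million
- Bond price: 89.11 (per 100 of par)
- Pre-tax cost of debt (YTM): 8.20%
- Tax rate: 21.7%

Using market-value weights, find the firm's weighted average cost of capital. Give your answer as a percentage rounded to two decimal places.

8.93%

Market value of equity E = 232.75 × 797.16m = 185538.99m. Market value of debt D = 138025.1m × 89.11/100 = 122994.16661m.
Total capital V = 185538.99 + 122994.16661 = 308533.15661.
Equity: weight = 185538.99/308533.15661 = 0.6014; cost = 10.6%.
Bonds outstanding: weight = 122994.16661/308533.15661 = 0.3986; after-tax cost = 8.2% × (1 − 21.7%) = 6.4206%.
WACC = 0.6014 × 10.6000% + 0.3986 × 6.4206% = 8.9339%.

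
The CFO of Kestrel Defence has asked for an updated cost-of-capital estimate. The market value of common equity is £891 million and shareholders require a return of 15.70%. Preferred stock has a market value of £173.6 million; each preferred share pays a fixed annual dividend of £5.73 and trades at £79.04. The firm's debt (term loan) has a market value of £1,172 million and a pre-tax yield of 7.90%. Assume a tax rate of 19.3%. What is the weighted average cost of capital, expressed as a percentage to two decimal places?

10.16%

Cost of preferred: Rp = 5.73 / 79.04 = 7.2495%.
Total capital V = 891 + 173.6 + 1172 = 2236.6.
Equity: weight = 891/2236.6 = 0.3984; cost = 15.7%.
Preferred: weight = 173.6/2236.6 = 0.0776; cost = 7.2495%.
Term loan: weight = 1172/2236.6 = 0.5240; after-tax cost = 7.9% × (1 − 19.3%) = 6.3753%.
WACC = 0.3984 × 15.7000% + 0.0776 × 7.2495% + 0.5240 × 6.3753% = 10.1579%.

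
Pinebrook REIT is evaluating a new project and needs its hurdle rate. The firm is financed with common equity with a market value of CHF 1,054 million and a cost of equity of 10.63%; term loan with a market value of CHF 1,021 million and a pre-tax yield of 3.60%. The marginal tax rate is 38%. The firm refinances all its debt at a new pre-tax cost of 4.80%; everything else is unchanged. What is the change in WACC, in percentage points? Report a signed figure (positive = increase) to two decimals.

+0.37 pp

Current WACC:
Total capital V = 1054 + 1021 = 2075.
Equity: weight = 1054/2075 = 0.5080; cost = 10.63%.
Term loan: weight = 1021/2075 = 0.4920; after-tax cost = 3.6% × (1 − 38%) = 2.2320%.
WACC = 0.5080 × 10.6300% + 0.4920 × 2.2320% = 6.4978%.
After the change:
Total capital V = 1054 + 1021 = 2075.
Equity: weight = 1054/2075 = 0.5080; cost = 10.63%.
Term loan: weight = 1021/2075 = 0.4920; after-tax cost = 4.8% × (1 − 38%) = 2.9760%.
WACC = 0.5080 × 10.6300% + 0.4920 × 2.9760% = 6.8639%.
Change in WACC = 6.8639% − 6.4978% = 0.3661 pp.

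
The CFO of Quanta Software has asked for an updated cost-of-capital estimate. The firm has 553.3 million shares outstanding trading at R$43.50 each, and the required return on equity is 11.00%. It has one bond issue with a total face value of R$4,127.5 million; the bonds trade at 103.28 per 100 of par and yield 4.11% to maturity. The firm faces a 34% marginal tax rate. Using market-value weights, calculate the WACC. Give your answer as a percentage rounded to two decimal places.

Market value of equity E = 43.5 × 553.3m = 24068.55m. Market value of debt D = 4127.5m × 103.28/100 = 4262.882m.
Total capital V = 24068.55 + 4262.882 = 28331.432.
Equity: weight = 24068.55/28331.432 = 0.8495; cost = 11%.
Bonds outstanding: weight = 4262.882/28331.432 = 0.1505; after-tax cost = 4.11% × (1 − 34%) = 2.7126%.
WACC = 0.8495 × 11.0000% + 0.1505 × 2.7126% = 9.7530%.

9.75%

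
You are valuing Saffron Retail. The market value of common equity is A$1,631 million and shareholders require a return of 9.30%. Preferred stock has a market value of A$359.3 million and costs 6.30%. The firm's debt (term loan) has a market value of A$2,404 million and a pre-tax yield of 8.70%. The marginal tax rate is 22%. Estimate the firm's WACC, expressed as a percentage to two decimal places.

7.68%

Total capital V = 1631 + 359.3 + 2404 = 4394.3.
Equity: weight = 1631/4394.3 = 0.3712; cost = 9.3%.
Preferred: weight = 359.3/4394.3 = 0.0818; cost = 6.3%.
Term loan: weight = 2404/4394.3 = 0.5471; after-tax cost = 8.7% × (1 − 22%) = 6.7860%.
WACC = 0.3712 × 9.3000% + 0.0818 × 6.3000% + 0.5471 × 6.7860% = 7.6794%.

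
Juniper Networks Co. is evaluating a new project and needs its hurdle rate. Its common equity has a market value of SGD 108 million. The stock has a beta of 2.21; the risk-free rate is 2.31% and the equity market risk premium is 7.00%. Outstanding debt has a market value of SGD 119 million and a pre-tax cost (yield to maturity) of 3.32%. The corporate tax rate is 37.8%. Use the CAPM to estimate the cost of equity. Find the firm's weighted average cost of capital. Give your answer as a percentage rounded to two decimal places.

9.54%

Cost of equity via CAPM: Re = 2.31% + 2.21 × 7.0% = 17.7800%.
Total capital V = 108 + 119 = 227.
Equity: weight = 108/227 = 0.4758; cost = 17.78%.
Debt: weight = 119/227 = 0.5242; after-tax cost = 3.32% × (1 − 37.8%) = 2.0650%.
WACC = 0.4758 × 17.7800% + 0.5242 × 2.0650% = 9.5418%.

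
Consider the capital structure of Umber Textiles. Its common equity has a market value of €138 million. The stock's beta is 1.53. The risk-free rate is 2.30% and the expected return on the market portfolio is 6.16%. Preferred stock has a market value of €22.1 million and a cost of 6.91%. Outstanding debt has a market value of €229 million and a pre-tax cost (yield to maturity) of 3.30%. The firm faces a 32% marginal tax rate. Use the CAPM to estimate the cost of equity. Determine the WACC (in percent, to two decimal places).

4.62%

Market risk premium = 6.16% − 2.3% = 3.86%.
Cost of equity via CAPM: Re = 2.3% + 1.53 × 3.86% = 8.2058%.
Total capital V = 138 + 22.1 + 229 = 389.1.
Equity: weight = 138/389.1 = 0.3547; cost = 8.2058%.
Preferred: weight = 22.1/389.1 = 0.0568; cost = 6.91%.
Debt: weight = 229/389.1 = 0.5885; after-tax cost = 3.3% × (1 − 32%) = 2.2440%.
WACC = 0.3547 × 8.2058% + 0.0568 × 6.9100% + 0.5885 × 2.2440% = 4.6235%.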